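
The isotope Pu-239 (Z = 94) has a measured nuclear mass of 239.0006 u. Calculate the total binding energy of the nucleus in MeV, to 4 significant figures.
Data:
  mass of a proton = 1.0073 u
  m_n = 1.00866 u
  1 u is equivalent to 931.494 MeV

1808 MeV

Σm = 94·m_p + 145·m_n = 94.6862 + 146.25570 = 240.94190 u
The mass defect is 240.94190 − 239.0006 = 1.94130 u.
E_B = 1.94130 × 931.494 = 1808.31 MeV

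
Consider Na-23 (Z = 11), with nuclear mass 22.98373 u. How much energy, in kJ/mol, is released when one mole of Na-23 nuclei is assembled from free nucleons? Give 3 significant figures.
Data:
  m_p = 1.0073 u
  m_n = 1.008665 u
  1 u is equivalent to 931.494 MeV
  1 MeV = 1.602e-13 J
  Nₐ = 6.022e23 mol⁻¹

Total constituent mass: 11 × 1.0073 + 12 × 1.008665 = 23.184280 u
Mass defect Δm = 23.184280 − 22.98373 = 0.200550 u
Converting to energy: 0.200550 u × 931.494 MeV/u = 186.811 MeV
Per nucleus in joules: 186.811 MeV × 1.602e-13 J/MeV = 2.9927e-11 J
Per mole: 2.9927e-11 J × 6.022e23 mol⁻¹ = 1.8022e+13 J/mol

1.80e+10 kJ/mol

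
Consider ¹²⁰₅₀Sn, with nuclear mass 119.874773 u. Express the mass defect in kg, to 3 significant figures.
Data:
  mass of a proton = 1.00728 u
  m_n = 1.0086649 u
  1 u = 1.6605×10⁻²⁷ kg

1.82e-27 kg

Total constituent mass: 50 × 1.00728 + 70 × 1.0086649 = 120.9705430 u
Mass defect Δm = 120.9705430 − 119.874773 = 1.0957700 u
In SI units: 1.0957700 u × 1.6605×10⁻²⁷ kg/u = 1.8195e-27 kg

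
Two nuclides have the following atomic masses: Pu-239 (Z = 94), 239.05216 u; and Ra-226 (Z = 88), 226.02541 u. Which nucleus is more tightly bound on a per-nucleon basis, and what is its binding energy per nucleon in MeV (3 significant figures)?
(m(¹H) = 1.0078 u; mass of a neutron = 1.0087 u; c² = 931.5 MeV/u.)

Pu-239: Σm = 94(1.0078) + 145(1.0087) = 240.9947 u; Δm = 1.94254 u; E_B = 1809.5 MeV; E_B/A = 7.571 MeV
Ra-226: Σm = 88(1.0078) + 138(1.0087) = 227.8870 u; Δm = 1.86159 u; E_B = 1734.1 MeV; E_B/A = 7.673 MeV
Ra-226 has the higher binding energy per nucleon, so it is the more tightly bound nucleus.

Ra-226; 7.67 MeV/nucleon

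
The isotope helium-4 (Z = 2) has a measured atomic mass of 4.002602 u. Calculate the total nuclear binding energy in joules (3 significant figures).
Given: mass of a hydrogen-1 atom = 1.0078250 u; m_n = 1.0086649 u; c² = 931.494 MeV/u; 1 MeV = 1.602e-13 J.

Mass of separated nucleons = 2(1.0078250) + 2(1.0086649) = 2.0156500 + 2.0173298 = 4.0329798 u
Δm = 4.0329798 − 4.002602 = 0.0303778 u
Binding energy = Δm·c² = 0.0303778 × 931.494 MeV/u = 28.2967 MeV
In joules: 28.2967 MeV × 1.602e-13 J/MeV = 4.5331e-12 J

4.53e-12 J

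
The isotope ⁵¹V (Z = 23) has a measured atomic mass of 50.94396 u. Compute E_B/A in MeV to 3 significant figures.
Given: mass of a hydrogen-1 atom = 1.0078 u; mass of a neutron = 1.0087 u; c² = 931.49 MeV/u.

8.75 MeV/nucleon

Σm = 23·m(¹H) + 28·m_n = 23.1794 + 28.2436 = 51.4230 u
Mass defect Δm = 51.4230 − 50.94396 = 0.47904 u
Converting to energy: 0.47904 u × 931.49 MeV/u = 446.221 MeV
BE/A = 446.221 MeV / 51 = 8.749 MeV/nucleon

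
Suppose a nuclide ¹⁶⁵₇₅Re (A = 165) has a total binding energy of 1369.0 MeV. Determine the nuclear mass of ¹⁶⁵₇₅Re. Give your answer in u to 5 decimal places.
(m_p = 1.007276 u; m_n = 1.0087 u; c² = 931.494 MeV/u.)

164.85902 u

Mass defect = 1369.0 MeV / (931.494 MeV/u) = 1.4696820 u
Constituent mass = 75(1.007276) + 90(1.0087) = 166.328700 u
Nuclear mass = 166.328700 − 1.4696820 = 164.8590180 u ≈ 164.85902 u (to 5 decimal places)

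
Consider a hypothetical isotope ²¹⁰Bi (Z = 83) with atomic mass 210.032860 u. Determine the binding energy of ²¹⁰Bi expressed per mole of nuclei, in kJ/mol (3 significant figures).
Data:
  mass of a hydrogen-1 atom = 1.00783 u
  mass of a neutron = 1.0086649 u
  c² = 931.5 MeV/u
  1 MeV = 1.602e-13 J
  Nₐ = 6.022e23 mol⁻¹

With 83 protons and 127 neutrons (A = 210):
Σm = 83·m(¹H) + 127·m_n = 83.64989 + 128.1004423 = 211.7503323 u
The mass defect is 211.7503323 − 210.032860 = 1.7174723 u.
Binding energy = Δm·c² = 1.7174723 × 931.5 MeV/u = 1599.83 MeV
Per nucleus in joules: 1599.83 MeV × 1.602e-13 J/MeV = 2.5629e-10 J
Per mole: 2.5629e-10 J × 6.022e23 mol⁻¹ = 1.5434e+14 J/mol

1.54e+11 kJ/mol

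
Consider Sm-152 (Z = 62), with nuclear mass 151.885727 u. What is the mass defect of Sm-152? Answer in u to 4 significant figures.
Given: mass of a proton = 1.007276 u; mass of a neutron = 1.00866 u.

1.345 u

With 62 protons and 90 neutrons (A = 152):
Mass of separated nucleons = 62(1.007276) + 90(1.00866) = 62.451112 + 90.77940 = 153.230512 u
The mass defect is 153.230512 − 151.885727 = 1.344785 u.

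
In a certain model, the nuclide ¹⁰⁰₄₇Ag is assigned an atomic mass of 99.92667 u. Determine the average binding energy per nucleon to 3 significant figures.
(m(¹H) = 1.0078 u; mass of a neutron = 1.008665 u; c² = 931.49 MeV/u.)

The nucleus contains 47 protons and 100 − 47 = 53 neutrons.
Mass of separated nucleons = 47(1.0078) + 53(1.008665) = 47.3666 + 53.459245 = 100.825845 u
Δm = 100.825845 − 99.92667 = 0.899175 u
Binding energy = Δm·c² = 0.899175 × 931.49 MeV/u = 837.573 MeV
Per nucleon: 837.573 / 100 = 8.376 MeV

8.38 MeV/nucleon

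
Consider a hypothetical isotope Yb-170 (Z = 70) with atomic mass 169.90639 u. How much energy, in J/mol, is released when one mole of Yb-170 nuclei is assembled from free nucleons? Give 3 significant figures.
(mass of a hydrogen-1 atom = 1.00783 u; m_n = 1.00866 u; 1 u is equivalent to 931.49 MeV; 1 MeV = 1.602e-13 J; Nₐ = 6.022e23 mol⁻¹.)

Σm = 70·m(¹H) + 100·m_n = 70.54810 + 100.86600 = 171.41410 u
Mass defect Δm = 171.41410 − 169.90639 = 1.50771 u
Converting to energy: 1.50771 u × 931.49 MeV/u = 1404.42 MeV
Per nucleus in joules: 1404.42 MeV × 1.602e-13 J/MeV = 2.2499e-10 J
Per mole: 2.2499e-10 J × 6.022e23 mol⁻¹ = 1.3549e+14 J/mol

1.35e+14 J/mol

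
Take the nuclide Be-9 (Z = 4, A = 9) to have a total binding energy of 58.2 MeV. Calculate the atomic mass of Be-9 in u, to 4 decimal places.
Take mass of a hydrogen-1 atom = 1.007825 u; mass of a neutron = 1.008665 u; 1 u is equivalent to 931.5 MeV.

9.0121 u

Mass defect = 58.2 MeV / (931.5 MeV/u) = 0.062480 u
Constituent mass = 4(1.007825) + 5(1.008665) = 9.074625 u
Atomic mass = 9.074625 − 0.062480 = 9.012145 u ≈ 9.0121 u (to 4 decimal places)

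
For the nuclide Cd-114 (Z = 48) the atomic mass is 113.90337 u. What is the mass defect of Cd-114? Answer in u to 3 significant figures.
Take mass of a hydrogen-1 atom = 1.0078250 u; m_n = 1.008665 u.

With 48 protons and 66 neutrons (A = 114):
Σm = 48·m(¹H) + 66·m_n = 48.3756000 + 66.571890 = 114.9474900 u
The mass defect is 114.9474900 − 113.90337 = 1.0441200 u.

1.04 u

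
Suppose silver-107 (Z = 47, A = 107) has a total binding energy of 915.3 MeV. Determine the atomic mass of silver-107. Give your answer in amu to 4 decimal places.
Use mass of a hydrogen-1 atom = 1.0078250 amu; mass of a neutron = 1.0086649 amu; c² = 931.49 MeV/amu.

106.9050 amu

Mass defect = 915.3 MeV / (931.49 MeV/amu) = 0.9826192 amu
Constituent mass = 47(1.0078250) + 60(1.0086649) = 107.8876690 amu
Atomic mass = 107.8876690 − 0.9826192 = 106.9050498 amu ≈ 106.9050 amu (to 4 decimal places)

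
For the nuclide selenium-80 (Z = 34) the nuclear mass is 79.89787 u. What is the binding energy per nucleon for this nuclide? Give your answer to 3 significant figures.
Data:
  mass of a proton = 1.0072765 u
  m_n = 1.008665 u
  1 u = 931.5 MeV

The nucleus contains 34 protons and 80 − 34 = 46 neutrons.
Mass of separated nucleons = 34(1.0072765) + 46(1.008665) = 34.2474010 + 46.398590 = 80.6459910 u
Δm = 80.6459910 − 79.89787 = 0.7481210 u
Binding energy = Δm·c² = 0.7481210 × 931.5 MeV/u = 696.875 MeV
Dividing by A = 80 gives 8.711 MeV per nucleon.

8.71 MeV/nucleon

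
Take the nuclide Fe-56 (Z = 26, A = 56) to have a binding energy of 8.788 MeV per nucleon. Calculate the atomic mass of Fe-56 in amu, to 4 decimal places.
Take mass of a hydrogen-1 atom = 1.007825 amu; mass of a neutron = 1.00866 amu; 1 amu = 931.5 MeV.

55.9349 amu

Total binding energy = 56 × 8.788 = 492.128 MeV
Mass defect = 492.128 MeV / (931.5 MeV/amu) = 0.528318 amu
Constituent mass = 26(1.007825) + 30(1.00866) = 56.463250 amu
Atomic mass = 56.463250 − 0.528318 = 55.934932 amu ≈ 55.9349 amu (to 4 decimal places)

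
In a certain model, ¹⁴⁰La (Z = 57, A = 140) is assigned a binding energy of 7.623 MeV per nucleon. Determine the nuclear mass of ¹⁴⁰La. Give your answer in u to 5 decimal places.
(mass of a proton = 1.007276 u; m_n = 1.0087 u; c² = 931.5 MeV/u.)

Total binding energy = 140 × 7.623 = 1067.220 MeV
Mass defect = 1067.220 MeV / (931.5 MeV/u) = 1.1457005 u
Constituent mass = 57(1.007276) + 83(1.0087) = 141.136832 u
Nuclear mass = 141.136832 − 1.1457005 = 139.9911315 u ≈ 139.99113 u (to 5 decimal places)

139.99113 u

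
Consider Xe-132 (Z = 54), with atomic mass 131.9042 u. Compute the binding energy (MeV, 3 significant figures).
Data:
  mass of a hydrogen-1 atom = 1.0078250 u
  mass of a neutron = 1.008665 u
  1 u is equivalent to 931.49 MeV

1110 MeV

Σm = 54·m(¹H) + 78·m_n = 54.4225500 + 78.675870 = 133.0984200 u
Mass defect Δm = 133.0984200 − 131.9042 = 1.1942200 u
E_B = 1.1942200 × 931.49 = 1112.40 MeV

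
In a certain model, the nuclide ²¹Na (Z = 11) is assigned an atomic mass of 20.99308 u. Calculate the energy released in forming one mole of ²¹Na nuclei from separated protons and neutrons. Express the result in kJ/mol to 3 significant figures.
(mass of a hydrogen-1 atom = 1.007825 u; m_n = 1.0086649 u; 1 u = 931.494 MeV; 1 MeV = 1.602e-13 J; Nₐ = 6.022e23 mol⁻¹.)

1.61e+10 kJ/mol

The nucleus contains 11 protons and 21 − 11 = 10 neutrons.
Mass of separated nucleons = 11(1.007825) + 10(1.0086649) = 11.086075 + 10.0866490 = 21.1727240 u
Δm = 21.1727240 − 20.99308 = 0.1796440 u
Binding energy = Δm·c² = 0.1796440 × 931.494 MeV/u = 167.337 MeV
Per nucleus in joules: 167.337 MeV × 1.602e-13 J/MeV = 2.6807e-11 J
Per mole: 2.6807e-11 J × 6.022e23 mol⁻¹ = 1.6143e+13 J/mol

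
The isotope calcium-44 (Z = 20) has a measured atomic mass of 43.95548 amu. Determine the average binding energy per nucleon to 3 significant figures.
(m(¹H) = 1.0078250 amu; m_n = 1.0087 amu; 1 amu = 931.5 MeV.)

8.68 MeV/nucleon

The nucleus contains 20 protons and 44 − 20 = 24 neutrons.
Total constituent mass: 20 × 1.0078250 + 24 × 1.0087 = 44.3653000 amu
The mass defect is 44.3653000 − 43.95548 = 0.4098200 amu.
Converting to energy: 0.4098200 amu × 931.5 MeV/amu = 381.747 MeV
BE/A = 381.747 MeV / 44 = 8.676 MeV/nucleon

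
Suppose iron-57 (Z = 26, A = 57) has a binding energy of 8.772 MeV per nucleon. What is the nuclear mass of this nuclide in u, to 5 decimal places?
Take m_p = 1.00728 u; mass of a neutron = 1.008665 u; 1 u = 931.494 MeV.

Total binding energy = 57 × 8.772 = 500.004 MeV
Mass defect = 500.004 MeV / (931.494 MeV/u) = 0.5367764 u
Constituent mass = 26(1.00728) + 31(1.008665) = 57.457895 u
Nuclear mass = 57.457895 − 0.5367764 = 56.9211186 u ≈ 56.92112 u (to 5 decimal places)

56.92112 u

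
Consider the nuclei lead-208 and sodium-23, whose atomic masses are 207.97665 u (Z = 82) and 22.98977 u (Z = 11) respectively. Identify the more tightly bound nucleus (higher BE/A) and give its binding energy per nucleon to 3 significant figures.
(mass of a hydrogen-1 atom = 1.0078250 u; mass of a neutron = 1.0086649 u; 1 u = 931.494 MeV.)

lead-208: Σm = 82(1.0078250) + 126(1.0086649) = 209.7334274 u; Δm = 1.7567774 u; E_B = 1636.4 MeV; E_B/A = 7.867 MeV
sodium-23: Σm = 11(1.0078250) + 12(1.0086649) = 23.1900538 u; Δm = 0.2002838 u; E_B = 186.56 MeV; E_B/A = 8.111 MeV
sodium-23 has the higher binding energy per nucleon, so it is the more tightly bound nucleus.

sodium-23; 8.11 MeV/nucleon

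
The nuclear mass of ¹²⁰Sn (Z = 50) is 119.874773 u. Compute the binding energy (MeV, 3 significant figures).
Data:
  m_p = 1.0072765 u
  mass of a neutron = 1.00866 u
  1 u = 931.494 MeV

1020 MeV

The nucleus contains 50 protons and 120 − 50 = 70 neutrons.
Σm = 50·m_p + 70·m_n = 50.3638250 + 70.60620 = 120.9700250 u
Mass defect Δm = 120.9700250 − 119.874773 = 1.0952520 u
E_B = 1.0952520 × 931.494 = 1020.22 MeV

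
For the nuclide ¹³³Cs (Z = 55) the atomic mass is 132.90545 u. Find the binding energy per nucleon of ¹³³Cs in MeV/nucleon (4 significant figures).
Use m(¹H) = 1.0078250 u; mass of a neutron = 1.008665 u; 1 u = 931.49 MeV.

8.410 MeV/nucleon

With 55 protons and 78 neutrons (A = 133):
Σm = 55·m(¹H) + 78·m_n = 55.4303750 + 78.675870 = 134.1062450 u
Mass defect Δm = 134.1062450 − 132.90545 = 1.2007950 u
E_B = 1.2007950 × 931.49 = 1118.53 MeV
Per nucleon: 1118.53 / 133 = 8.410 MeV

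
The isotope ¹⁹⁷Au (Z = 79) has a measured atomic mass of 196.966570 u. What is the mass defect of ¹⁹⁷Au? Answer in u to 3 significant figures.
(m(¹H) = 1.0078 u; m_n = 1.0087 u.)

1.68 u

With 79 protons and 118 neutrons (A = 197):
Mass of separated nucleons = 79(1.0078) + 118(1.0087) = 79.6162 + 119.0266 = 198.6428 u
Δm = 198.6428 − 196.966570 = 1.676230 u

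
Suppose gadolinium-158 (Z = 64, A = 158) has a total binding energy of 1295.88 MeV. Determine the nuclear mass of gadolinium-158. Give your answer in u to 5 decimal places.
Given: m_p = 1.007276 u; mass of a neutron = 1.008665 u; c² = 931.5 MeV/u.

Mass defect = 1295.88 MeV / (931.5 MeV/u) = 1.3911755 u
Constituent mass = 64(1.007276) + 94(1.008665) = 159.280174 u
Nuclear mass = 159.280174 − 1.3911755 = 157.8889985 u ≈ 157.88900 u (to 5 decimal places)

157.88900 u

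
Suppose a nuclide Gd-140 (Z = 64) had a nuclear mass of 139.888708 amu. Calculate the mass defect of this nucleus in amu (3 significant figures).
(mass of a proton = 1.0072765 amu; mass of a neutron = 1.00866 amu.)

1.24 amu

Mass of separated nucleons = 64(1.0072765) + 76(1.00866) = 64.4656960 + 76.65816 = 141.1238560 amu
Δm = 141.1238560 − 139.888708 = 1.2351480 amu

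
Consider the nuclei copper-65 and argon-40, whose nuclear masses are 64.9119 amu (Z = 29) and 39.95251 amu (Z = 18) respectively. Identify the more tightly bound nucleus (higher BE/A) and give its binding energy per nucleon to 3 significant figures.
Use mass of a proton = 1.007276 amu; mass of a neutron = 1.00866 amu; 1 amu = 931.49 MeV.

copper-65; 8.75 MeV/nucleon

copper-65: Σm = 29(1.007276) + 36(1.00866) = 65.522764 amu; Δm = 0.610864 amu; E_B = 569.01 MeV; E_B/A = 8.754 MeV
argon-40: Σm = 18(1.007276) + 22(1.00866) = 40.321488 amu; Δm = 0.368978 amu; E_B = 343.699 MeV; E_B/A = 8.592 MeV
copper-65 has the higher binding energy per nucleon, so it is the more tightly bound nucleus.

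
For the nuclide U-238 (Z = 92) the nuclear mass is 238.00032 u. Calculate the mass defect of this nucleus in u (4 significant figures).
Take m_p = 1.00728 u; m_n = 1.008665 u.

Mass of separated nucleons = 92(1.00728) + 146(1.008665) = 92.66976 + 147.265090 = 239.934850 u
The mass defect is 239.934850 − 238.00032 = 1.934530 u.

1.935 u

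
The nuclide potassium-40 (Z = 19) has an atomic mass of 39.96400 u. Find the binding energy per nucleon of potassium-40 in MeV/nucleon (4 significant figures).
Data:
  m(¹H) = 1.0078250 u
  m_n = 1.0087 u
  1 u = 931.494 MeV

Total constituent mass: 19 × 1.0078250 + 21 × 1.0087 = 40.3313750 u
The mass defect is 40.3313750 − 39.96400 = 0.3673750 u.
Binding energy = Δm·c² = 0.3673750 × 931.494 MeV/u = 342.208 MeV
Per nucleon: 342.208 / 40 = 8.555 MeV

8.555 MeV/nucleon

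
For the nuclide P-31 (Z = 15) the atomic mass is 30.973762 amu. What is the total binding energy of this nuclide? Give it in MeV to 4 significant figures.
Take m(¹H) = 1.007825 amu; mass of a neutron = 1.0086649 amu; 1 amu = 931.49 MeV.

Mass of separated nucleons = 15(1.007825) + 16(1.0086649) = 15.117375 + 16.1386384 = 31.2560134 amu
Δm = 31.2560134 − 30.973762 = 0.2822514 amu
E_B = 0.2822514 × 931.49 = 262.914 MeV

262.9 MeV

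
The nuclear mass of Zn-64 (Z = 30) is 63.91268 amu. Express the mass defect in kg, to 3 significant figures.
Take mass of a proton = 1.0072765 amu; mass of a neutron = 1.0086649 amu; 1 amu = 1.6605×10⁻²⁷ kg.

The nucleus contains 30 protons and 64 − 30 = 34 neutrons.
Mass of separated nucleons = 30(1.0072765) + 34(1.0086649) = 30.2182950 + 34.2946066 = 64.5129016 amu
Mass defect Δm = 64.5129016 − 63.91268 = 0.6002216 amu
In SI units: 0.6002216 amu × 1.6605×10⁻²⁷ kg/amu = 9.9667e-28 kg

9.97e-28 kg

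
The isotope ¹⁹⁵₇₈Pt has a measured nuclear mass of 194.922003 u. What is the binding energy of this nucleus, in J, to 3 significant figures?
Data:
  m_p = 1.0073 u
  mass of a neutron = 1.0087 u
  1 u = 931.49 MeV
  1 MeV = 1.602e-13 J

Mass of separated nucleons = 78(1.0073) + 117(1.0087) = 78.5694 + 118.0179 = 196.5873 u
Mass defect Δm = 196.5873 − 194.922003 = 1.665297 u
Binding energy = Δm·c² = 1.665297 × 931.49 MeV/u = 1551.21 MeV
In joules: 1551.21 MeV × 1.602e-13 J/MeV = 2.4850e-10 J

2.49e-10 J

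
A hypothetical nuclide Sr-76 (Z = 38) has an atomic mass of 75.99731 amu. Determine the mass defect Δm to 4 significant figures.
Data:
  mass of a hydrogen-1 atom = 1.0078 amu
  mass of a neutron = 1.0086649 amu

The nucleus contains 38 protons and 76 − 38 = 38 neutrons.
Mass of separated nucleons = 38(1.0078) + 38(1.0086649) = 38.2964 + 38.3292662 = 76.6256662 amu
The mass defect is 76.6256662 − 75.99731 = 0.6283562 amu.

0.6284 amu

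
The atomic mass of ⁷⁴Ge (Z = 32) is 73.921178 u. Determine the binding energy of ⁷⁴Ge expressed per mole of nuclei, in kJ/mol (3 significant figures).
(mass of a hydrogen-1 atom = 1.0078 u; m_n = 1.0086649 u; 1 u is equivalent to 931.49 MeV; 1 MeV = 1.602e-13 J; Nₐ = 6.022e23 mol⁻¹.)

6.22e+10 kJ/mol

Z = 32, so N = A − Z = 74 − 32 = 42.
Σm = 32·m(¹H) + 42·m_n = 32.2496 + 42.3639258 = 74.6135258 u
Mass defect Δm = 74.6135258 − 73.921178 = 0.6923478 u
E_B = 0.6923478 × 931.49 = 644.915 MeV
Per nucleus in joules: 644.915 MeV × 1.602e-13 J/MeV = 1.0332e-10 J
Per mole: 1.0332e-10 J × 6.022e23 mol⁻¹ = 6.2219e+13 J/mol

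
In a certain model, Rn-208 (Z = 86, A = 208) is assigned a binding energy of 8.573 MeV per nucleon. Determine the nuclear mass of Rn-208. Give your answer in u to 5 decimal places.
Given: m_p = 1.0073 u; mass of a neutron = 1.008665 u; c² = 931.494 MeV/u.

Total binding energy = 208 × 8.573 = 1783.184 MeV
Mass defect = 1783.184 MeV / (931.494 MeV/u) = 1.9143269 u
Constituent mass = 86(1.0073) + 122(1.008665) = 209.684930 u
Nuclear mass = 209.684930 − 1.9143269 = 207.7706031 u ≈ 207.77060 u (to 5 decimal places)

207.77060 u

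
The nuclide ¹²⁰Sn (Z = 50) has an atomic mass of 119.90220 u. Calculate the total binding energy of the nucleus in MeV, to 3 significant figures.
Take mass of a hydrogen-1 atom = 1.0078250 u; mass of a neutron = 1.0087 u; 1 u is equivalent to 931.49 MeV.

1020 MeV

The nucleus contains 50 protons and 120 − 50 = 70 neutrons.
Total constituent mass: 50 × 1.0078250 + 70 × 1.0087 = 121.0002500 u
Mass defect Δm = 121.0002500 − 119.90220 = 1.0980500 u
Converting to energy: 1.0980500 u × 931.49 MeV/u = 1022.82 MeV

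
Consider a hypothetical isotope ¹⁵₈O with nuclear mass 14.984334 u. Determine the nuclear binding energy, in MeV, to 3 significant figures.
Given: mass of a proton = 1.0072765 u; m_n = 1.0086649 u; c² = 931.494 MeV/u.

Σm = 8·m_p + 7·m_n = 8.0582120 + 7.0606543 = 15.1188663 u
Δm = 15.1188663 − 14.984334 = 0.1345323 u
E_B = 0.1345323 × 931.494 = 125.316 MeV

125 MeV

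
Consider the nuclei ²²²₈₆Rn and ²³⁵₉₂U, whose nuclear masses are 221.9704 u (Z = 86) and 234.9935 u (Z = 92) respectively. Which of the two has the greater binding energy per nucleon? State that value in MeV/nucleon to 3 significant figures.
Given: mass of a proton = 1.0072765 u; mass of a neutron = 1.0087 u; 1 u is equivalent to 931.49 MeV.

²²²₈₆Rn: Σm = 86(1.0072765) + 136(1.0087) = 223.8089790 u; Δm = 1.8385790 u; E_B = 1712.6 MeV; E_B/A = 7.714 MeV
²³⁵₉₂U: Σm = 92(1.0072765) + 143(1.0087) = 236.9135380 u; Δm = 1.9200380 u; E_B = 1788.5 MeV; E_B/A = 7.611 MeV
²²²₈₆Rn has the higher binding energy per nucleon, so it is the more tightly bound nucleus.

²²²₈₆Rn; 7.71 MeV/nucleon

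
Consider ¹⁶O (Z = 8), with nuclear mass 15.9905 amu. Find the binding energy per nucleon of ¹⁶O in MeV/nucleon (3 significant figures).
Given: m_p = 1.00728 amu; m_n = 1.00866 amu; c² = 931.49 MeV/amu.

7.98 MeV/nucleon

The nucleus contains 8 protons and 16 − 8 = 8 neutrons.
Σm = 8·m_p + 8·m_n = 8.05824 + 8.06928 = 16.12752 amu
Δm = 16.12752 − 15.9905 = 0.13702 amu
Converting to energy: 0.13702 amu × 931.49 MeV/amu = 127.633 MeV
Per nucleon: 127.633 / 16 = 7.977 MeV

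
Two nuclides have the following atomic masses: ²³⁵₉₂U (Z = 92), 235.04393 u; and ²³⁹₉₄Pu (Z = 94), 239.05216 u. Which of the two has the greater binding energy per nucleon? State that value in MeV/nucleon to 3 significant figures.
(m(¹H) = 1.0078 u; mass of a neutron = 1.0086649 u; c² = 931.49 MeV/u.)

²³⁵₉₂U: Σm = 92(1.0078) + 143(1.0086649) = 236.9566807 u; Δm = 1.9127507 u; E_B = 1781.7 MeV; E_B/A = 7.582 MeV
²³⁹₉₄Pu: Σm = 94(1.0078) + 145(1.0086649) = 240.9896105 u; Δm = 1.9374505 u; E_B = 1804.7 MeV; E_B/A = 7.551 MeV
²³⁵₉₂U has the higher binding energy per nucleon, so it is the more tightly bound nucleus.

²³⁵₉₂U; 7.58 MeV/nucleon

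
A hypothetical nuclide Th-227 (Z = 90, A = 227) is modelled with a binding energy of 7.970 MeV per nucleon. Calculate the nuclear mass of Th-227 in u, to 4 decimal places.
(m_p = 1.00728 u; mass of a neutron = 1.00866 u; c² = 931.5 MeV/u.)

Total binding energy = 227 × 7.970 = 1809.190 MeV
Mass defect = 1809.190 MeV / (931.5 MeV/u) = 1.942233 u
Constituent mass = 90(1.00728) + 137(1.00866) = 228.84162 u
Nuclear mass = 228.84162 − 1.942233 = 226.899387 u ≈ 226.8994 u (to 4 decimal places)

226.8994 u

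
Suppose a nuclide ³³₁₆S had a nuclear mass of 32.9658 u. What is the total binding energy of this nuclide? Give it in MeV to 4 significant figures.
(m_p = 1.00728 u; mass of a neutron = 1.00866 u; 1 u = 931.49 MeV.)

277.5 MeV

Σm = 16·m_p + 17·m_n = 16.11648 + 17.14722 = 33.26370 u
The mass defect is 33.26370 − 32.9658 = 0.29790 u.
E_B = 0.29790 × 931.49 = 277.491 MeV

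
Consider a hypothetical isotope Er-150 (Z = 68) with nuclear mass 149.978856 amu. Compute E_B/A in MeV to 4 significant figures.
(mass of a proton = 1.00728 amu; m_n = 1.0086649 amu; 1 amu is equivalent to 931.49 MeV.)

With 68 protons and 82 neutrons (A = 150):
Σm = 68·m_p + 82·m_n = 68.49504 + 82.7105218 = 151.2055618 amu
Mass defect Δm = 151.2055618 − 149.978856 = 1.2267058 amu
Converting to energy: 1.2267058 amu × 931.49 MeV/amu = 1142.66 MeV
Per nucleon: 1142.66 / 150 = 7.618 MeV

7.618 MeV/nucleon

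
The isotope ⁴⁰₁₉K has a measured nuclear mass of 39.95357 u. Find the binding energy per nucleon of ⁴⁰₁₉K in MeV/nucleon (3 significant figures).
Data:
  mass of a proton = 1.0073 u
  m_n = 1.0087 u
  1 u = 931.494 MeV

Z = 19, so N = A − Z = 40 − 19 = 21.
Total constituent mass: 19 × 1.0073 + 21 × 1.0087 = 40.3214 u
The mass defect is 40.3214 − 39.95357 = 0.36783 u.
Converting to energy: 0.36783 u × 931.494 MeV/u = 342.631 MeV
Per nucleon: 342.631 / 40 = 8.566 MeV

8.57 MeV/nucleon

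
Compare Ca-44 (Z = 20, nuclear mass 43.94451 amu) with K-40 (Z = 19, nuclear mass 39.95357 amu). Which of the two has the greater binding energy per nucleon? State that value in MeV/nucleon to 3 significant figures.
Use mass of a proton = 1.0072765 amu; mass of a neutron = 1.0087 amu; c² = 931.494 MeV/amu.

Ca-44; 8.68 MeV/nucleon

Ca-44: Σm = 20(1.0072765) + 24(1.0087) = 44.3543300 amu; Δm = 0.4098200 amu; E_B = 381.74 MeV; E_B/A = 8.676 MeV
K-40: Σm = 19(1.0072765) + 21(1.0087) = 40.3209535 amu; Δm = 0.3673835 amu; E_B = 342.216 MeV; E_B/A = 8.555 MeV
Ca-44 has the higher binding energy per nucleon, so it is the more tightly bound nucleus.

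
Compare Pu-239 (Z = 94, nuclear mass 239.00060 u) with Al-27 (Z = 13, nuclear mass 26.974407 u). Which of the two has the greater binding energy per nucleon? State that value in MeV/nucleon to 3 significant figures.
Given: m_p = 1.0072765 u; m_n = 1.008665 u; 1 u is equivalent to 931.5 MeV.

Al-27; 8.33 MeV/nucleon

Pu-239: Σm = 94(1.0072765) + 145(1.008665) = 240.9404160 u; Δm = 1.9398160 u; E_B = 1806.9 MeV; E_B/A = 7.560 MeV
Al-27: Σm = 13(1.0072765) + 14(1.008665) = 27.2159045 u; Δm = 0.2414975 u; E_B = 224.955 MeV; E_B/A = 8.332 MeV
Al-27 has the higher binding energy per nucleon, so it is the more tightly bound nucleus.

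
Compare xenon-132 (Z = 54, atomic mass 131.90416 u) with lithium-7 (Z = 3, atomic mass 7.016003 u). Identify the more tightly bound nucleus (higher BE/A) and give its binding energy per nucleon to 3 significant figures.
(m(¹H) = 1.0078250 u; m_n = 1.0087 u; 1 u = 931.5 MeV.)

xenon-132; 8.45 MeV/nucleon

xenon-132: Σm = 54(1.0078250) + 78(1.0087) = 133.1011500 u; Δm = 1.1969900 u; E_B = 1115.0 MeV; E_B/A = 8.447 MeV
lithium-7: Σm = 3(1.0078250) + 4(1.0087) = 7.0582750 u; Δm = 0.0422720 u; E_B = 39.376 MeV; E_B/A = 5.625 MeV
xenon-132 has the higher binding energy per nucleon, so it is the more tightly bound nucleus.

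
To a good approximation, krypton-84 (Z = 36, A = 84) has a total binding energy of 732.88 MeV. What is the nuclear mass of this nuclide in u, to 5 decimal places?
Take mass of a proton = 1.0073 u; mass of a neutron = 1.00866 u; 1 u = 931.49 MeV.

Mass defect = 732.88 MeV / (931.49 MeV/u) = 0.7867825 u
Constituent mass = 36(1.0073) + 48(1.00866) = 84.67848 u
Nuclear mass = 84.67848 − 0.7867825 = 83.8916975 u ≈ 83.89170 u (to 5 decimal places)

83.89170 u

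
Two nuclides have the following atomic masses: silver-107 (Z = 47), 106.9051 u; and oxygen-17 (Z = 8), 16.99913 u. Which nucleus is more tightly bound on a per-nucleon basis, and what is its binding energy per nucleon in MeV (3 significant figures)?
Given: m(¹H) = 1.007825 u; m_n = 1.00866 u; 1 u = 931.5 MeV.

silver-107; 8.55 MeV/nucleon

silver-107: Σm = 47(1.007825) + 60(1.00866) = 107.887375 u; Δm = 0.982275 u; E_B = 914.99 MeV; E_B/A = 8.551 MeV
oxygen-17: Σm = 8(1.007825) + 9(1.00866) = 17.140540 u; Δm = 0.141410 u; E_B = 131.72 MeV; E_B/A = 7.748 MeV
silver-107 has the higher binding energy per nucleon, so it is the more tightly bound nucleus.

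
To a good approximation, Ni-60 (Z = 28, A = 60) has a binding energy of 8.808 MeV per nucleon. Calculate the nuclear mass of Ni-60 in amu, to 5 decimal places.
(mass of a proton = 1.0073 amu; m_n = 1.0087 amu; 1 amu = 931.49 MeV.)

59.91545 amu

Total binding energy = 60 × 8.808 = 528.480 MeV
Mass defect = 528.480 MeV / (931.49 MeV/amu) = 0.5673491 amu
Constituent mass = 28(1.0073) + 32(1.0087) = 60.4828 amu
Nuclear mass = 60.4828 − 0.5673491 = 59.9154509 amu ≈ 59.91545 amu (to 5 decimal places)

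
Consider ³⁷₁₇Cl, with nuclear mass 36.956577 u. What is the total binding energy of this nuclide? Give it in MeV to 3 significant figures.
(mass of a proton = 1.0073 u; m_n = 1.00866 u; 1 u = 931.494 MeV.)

The nucleus contains 17 protons and 37 − 17 = 20 neutrons.
Mass of separated nucleons = 17(1.0073) + 20(1.00866) = 17.1241 + 20.17320 = 37.29730 u
The mass defect is 37.29730 − 36.956577 = 0.340723 u.
Binding energy = Δm·c² = 0.340723 × 931.494 MeV/u = 317.381 MeV

317 MeV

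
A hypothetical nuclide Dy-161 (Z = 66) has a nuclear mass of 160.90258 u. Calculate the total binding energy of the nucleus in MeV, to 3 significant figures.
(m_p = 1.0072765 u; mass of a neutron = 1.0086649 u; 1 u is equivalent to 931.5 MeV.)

Σm = 66·m_p + 95·m_n = 66.4802490 + 95.8231655 = 162.3034145 u
Δm = 162.3034145 − 160.90258 = 1.4008345 u
Converting to energy: 1.4008345 u × 931.5 MeV/u = 1304.88 MeV

1300 MeV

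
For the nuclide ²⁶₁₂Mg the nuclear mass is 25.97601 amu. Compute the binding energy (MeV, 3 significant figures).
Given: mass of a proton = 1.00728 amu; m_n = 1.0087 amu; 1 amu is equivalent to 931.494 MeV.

217 MeV

Z = 12, so N = A − Z = 26 − 12 = 14.
Σm = 12·m_p + 14·m_n = 12.08736 + 14.1218 = 26.20916 amu
Mass defect Δm = 26.20916 − 25.97601 = 0.23315 amu
Binding energy = Δm·c² = 0.23315 × 931.494 MeV/amu = 217.178 MeV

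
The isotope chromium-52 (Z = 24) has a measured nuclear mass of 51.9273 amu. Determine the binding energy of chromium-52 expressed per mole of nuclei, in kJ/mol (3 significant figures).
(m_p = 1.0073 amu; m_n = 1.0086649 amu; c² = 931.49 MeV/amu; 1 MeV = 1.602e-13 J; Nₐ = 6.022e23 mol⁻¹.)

Σm = 24·m_p + 28·m_n = 24.1752 + 28.2426172 = 52.4178172 amu
Δm = 52.4178172 − 51.9273 = 0.4905172 amu
E_B = 0.4905172 × 931.49 = 456.912 MeV
Per nucleus in joules: 456.912 MeV × 1.602e-13 J/MeV = 7.3197e-11 J
Per mole: 7.3197e-11 J × 6.022e23 mol⁻¹ = 4.4079e+13 J/mol

4.41e+10 kJ/mol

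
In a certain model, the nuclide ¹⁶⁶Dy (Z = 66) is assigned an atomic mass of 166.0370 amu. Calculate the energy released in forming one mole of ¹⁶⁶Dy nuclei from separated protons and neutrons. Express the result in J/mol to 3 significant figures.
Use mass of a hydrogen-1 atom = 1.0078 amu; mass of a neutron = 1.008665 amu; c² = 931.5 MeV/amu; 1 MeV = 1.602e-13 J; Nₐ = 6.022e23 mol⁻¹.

1.21e+14 J/mol

Z = 66, so N = A − Z = 166 − 66 = 100.
Σm = 66·m(¹H) + 100·m_n = 66.5148 + 100.866500 = 167.381300 amu
Mass defect Δm = 167.381300 − 166.0370 = 1.344300 amu
Converting to energy: 1.344300 amu × 931.5 MeV/amu = 1252.22 MeV
Per nucleus in joules: 1252.22 MeV × 1.602e-13 J/MeV = 2.0061e-10 J
Per mole: 2.0061e-10 J × 6.022e23 mol⁻¹ = 1.2081e+14 J/mol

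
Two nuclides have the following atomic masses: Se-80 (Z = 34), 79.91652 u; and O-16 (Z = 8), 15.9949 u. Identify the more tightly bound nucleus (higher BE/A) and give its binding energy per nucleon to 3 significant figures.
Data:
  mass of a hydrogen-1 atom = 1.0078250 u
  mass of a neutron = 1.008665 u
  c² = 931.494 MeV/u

Se-80; 8.71 MeV/nucleon

Se-80: Σm = 34(1.0078250) + 46(1.008665) = 80.6646400 u; Δm = 0.7481200 u; E_B = 696.87 MeV; E_B/A = 8.711 MeV
O-16: Σm = 8(1.0078250) + 8(1.008665) = 16.1319200 u; Δm = 0.1370200 u; E_B = 127.63 MeV; E_B/A = 7.977 MeV
Se-80 has the higher binding energy per nucleon, so it is the more tightly bound nucleus.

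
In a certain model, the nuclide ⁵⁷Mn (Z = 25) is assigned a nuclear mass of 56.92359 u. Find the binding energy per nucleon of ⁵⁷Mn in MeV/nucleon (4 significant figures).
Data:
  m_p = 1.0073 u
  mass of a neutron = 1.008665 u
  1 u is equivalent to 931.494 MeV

8.762 MeV/nucleon

With 25 protons and 32 neutrons (A = 57):
Mass of separated nucleons = 25(1.0073) + 32(1.008665) = 25.1825 + 32.277280 = 57.459780 u
The mass defect is 57.459780 − 56.92359 = 0.536190 u.
Converting to energy: 0.536190 u × 931.494 MeV/u = 499.458 MeV
Dividing by A = 57 gives 8.762 MeV per nucleon.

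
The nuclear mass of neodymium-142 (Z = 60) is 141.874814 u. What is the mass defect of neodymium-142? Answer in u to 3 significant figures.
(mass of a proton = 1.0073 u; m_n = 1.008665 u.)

Z = 60, so N = A − Z = 142 − 60 = 82.
Σm = 60·m_p + 82·m_n = 60.4380 + 82.710530 = 143.148530 u
Δm = 143.148530 − 141.874814 = 1.273716 u

1.27 u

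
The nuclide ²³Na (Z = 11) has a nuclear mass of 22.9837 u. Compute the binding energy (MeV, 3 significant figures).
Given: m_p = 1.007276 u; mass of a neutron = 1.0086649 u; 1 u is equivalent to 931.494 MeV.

187 MeV

Total constituent mass: 11 × 1.007276 + 12 × 1.0086649 = 23.1840148 u
Δm = 23.1840148 − 22.9837 = 0.2003148 u
Converting to energy: 0.2003148 u × 931.494 MeV/u = 186.592 MeV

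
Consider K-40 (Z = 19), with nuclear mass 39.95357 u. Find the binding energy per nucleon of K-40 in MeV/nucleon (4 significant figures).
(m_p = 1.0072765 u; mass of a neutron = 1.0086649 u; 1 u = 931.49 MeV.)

The nucleus contains 19 protons and 40 − 19 = 21 neutrons.
Σm = 19·m_p + 21·m_n = 19.1382535 + 21.1819629 = 40.3202164 u
Δm = 40.3202164 − 39.95357 = 0.3666464 u
Binding energy = Δm·c² = 0.3666464 × 931.49 MeV/u = 341.527 MeV
BE/A = 341.527 MeV / 40 = 8.538 MeV/nucleon

8.538 MeV/nucleon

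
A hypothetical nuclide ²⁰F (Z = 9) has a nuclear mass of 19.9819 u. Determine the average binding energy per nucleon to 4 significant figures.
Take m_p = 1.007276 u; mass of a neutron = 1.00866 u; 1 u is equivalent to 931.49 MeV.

With 9 protons and 11 neutrons (A = 20):
Σm = 9·m_p + 11·m_n = 9.065484 + 11.09526 = 20.160744 u
Mass defect Δm = 20.160744 − 19.9819 = 0.178844 u
Binding energy = Δm·c² = 0.178844 × 931.49 MeV/u = 166.591 MeV
BE/A = 166.591 MeV / 20 = 8.330 MeV/nucleon

8.330 MeV/nucleon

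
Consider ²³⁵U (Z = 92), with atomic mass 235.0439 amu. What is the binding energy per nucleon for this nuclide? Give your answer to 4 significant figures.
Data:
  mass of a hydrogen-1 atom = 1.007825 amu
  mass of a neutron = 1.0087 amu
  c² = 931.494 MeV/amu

With 92 protons and 143 neutrons (A = 235):
Σm = 92·m(¹H) + 143·m_n = 92.719900 + 144.2441 = 236.964000 amu
Δm = 236.964000 − 235.0439 = 1.920100 amu
E_B = 1.920100 × 931.494 = 1788.56 MeV
Dividing by A = 235 gives 7.611 MeV per nucleon.

7.611 MeV/nucleon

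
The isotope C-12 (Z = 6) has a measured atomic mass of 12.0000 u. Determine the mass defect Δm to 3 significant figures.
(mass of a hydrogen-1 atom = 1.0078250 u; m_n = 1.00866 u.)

0.0989 u

The nucleus contains 6 protons and 12 − 6 = 6 neutrons.
Total constituent mass: 6 × 1.0078250 + 6 × 1.00866 = 12.0989100 u
Δm = 12.0989100 − 12.0000 = 0.0989100 u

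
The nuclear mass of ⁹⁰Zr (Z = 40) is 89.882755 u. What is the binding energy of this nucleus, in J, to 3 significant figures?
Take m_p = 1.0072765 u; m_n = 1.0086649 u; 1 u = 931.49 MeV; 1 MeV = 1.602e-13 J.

1.26e-10 J

Σm = 40·m_p + 50·m_n = 40.2910600 + 50.4332450 = 90.7243050 u
Mass defect Δm = 90.7243050 − 89.882755 = 0.8415500 u
Converting to energy: 0.8415500 u × 931.49 MeV/u = 783.895 MeV
In joules: 783.895 MeV × 1.602e-13 J/MeV = 1.2558e-10 J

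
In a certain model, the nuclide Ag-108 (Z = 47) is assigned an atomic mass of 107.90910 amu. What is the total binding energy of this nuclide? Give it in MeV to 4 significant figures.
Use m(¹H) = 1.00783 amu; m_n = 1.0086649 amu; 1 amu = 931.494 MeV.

919.8 MeV

Mass of separated nucleons = 47(1.00783) + 61(1.0086649) = 47.36801 + 61.5285589 = 108.8965689 amu
The mass defect is 108.8965689 − 107.90910 = 0.9874689 amu.
Binding energy = Δm·c² = 0.9874689 × 931.494 MeV/amu = 919.821 MeV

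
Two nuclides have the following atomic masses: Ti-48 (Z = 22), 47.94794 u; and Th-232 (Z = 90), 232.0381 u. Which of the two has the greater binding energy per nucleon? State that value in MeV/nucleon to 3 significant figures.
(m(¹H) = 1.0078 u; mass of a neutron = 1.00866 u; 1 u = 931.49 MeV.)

Ti-48: Σm = 22(1.0078) + 26(1.00866) = 48.39676 u; Δm = 0.44882 u; E_B = 418.07 MeV; E_B/A = 8.710 MeV
Th-232: Σm = 90(1.0078) + 142(1.00866) = 233.93172 u; Δm = 1.89362 u; E_B = 1763.9 MeV; E_B/A = 7.603 MeV
Ti-48 has the higher binding energy per nucleon, so it is the more tightly bound nucleus.

Ti-48; 8.71 MeV/nucleon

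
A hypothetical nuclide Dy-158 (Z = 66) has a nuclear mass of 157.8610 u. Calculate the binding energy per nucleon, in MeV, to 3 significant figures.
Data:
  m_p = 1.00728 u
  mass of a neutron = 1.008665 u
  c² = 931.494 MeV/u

The nucleus contains 66 protons and 158 − 66 = 92 neutrons.
Mass of separated nucleons = 66(1.00728) + 92(1.008665) = 66.48048 + 92.797180 = 159.277660 u
Δm = 159.277660 − 157.8610 = 1.416660 u
E_B = 1.416660 × 931.494 = 1319.61 MeV
Dividing by A = 158 gives 8.352 MeV per nucleon.

8.35 MeV/nucleon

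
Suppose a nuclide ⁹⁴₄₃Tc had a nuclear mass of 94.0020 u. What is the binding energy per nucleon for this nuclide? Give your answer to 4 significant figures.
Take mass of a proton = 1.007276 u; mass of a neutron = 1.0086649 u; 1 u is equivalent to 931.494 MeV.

The nucleus contains 43 protons and 94 − 43 = 51 neutrons.
Σm = 43·m_p + 51·m_n = 43.312868 + 51.4419099 = 94.7547779 u
Mass defect Δm = 94.7547779 − 94.0020 = 0.7527779 u
E_B = 0.7527779 × 931.494 = 701.208 MeV
Per nucleon: 701.208 / 94 = 7.460 MeV

7.460 MeV/nucleon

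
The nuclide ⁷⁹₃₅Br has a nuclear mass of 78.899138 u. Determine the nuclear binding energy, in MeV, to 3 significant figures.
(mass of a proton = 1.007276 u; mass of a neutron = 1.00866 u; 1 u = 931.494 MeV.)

686 MeV

Mass of separated nucleons = 35(1.007276) + 44(1.00866) = 35.254660 + 44.38104 = 79.635700 u
Δm = 79.635700 − 78.899138 = 0.736562 u
E_B = 0.736562 × 931.494 = 686.103 MeV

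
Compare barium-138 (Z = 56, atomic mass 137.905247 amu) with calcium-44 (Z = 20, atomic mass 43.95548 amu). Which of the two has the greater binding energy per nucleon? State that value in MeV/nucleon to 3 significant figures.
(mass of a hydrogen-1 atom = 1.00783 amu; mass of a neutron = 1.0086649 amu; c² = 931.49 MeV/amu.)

calcium-44; 8.66 MeV/nucleon

barium-138: Σm = 56(1.00783) + 82(1.0086649) = 139.1490018 amu; Δm = 1.2437548 amu; E_B = 1158.5 MeV; E_B/A = 8.395 MeV
calcium-44: Σm = 20(1.00783) + 24(1.0086649) = 44.3645576 amu; Δm = 0.4090776 amu; E_B = 381.05 MeV; E_B/A = 8.660 MeV
calcium-44 has the higher binding energy per nucleon, so it is the more tightly bound nucleus.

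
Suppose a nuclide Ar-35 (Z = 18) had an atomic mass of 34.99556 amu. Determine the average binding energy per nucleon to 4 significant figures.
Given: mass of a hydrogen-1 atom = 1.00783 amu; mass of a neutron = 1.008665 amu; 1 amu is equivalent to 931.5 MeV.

Z = 18, so N = A − Z = 35 − 18 = 17.
Σm = 18·m(¹H) + 17·m_n = 18.14094 + 17.147305 = 35.288245 amu
Mass defect Δm = 35.288245 − 34.99556 = 0.292685 amu
Binding energy = Δm·c² = 0.292685 × 931.5 MeV/amu = 272.636 MeV
Per nucleon: 272.636 / 35 = 7.790 MeV

7.790 MeV/nucleon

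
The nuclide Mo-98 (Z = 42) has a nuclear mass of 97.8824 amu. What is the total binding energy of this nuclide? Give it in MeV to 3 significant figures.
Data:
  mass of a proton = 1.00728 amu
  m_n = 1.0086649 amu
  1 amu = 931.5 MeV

846 MeV

Σm = 42·m_p + 56·m_n = 42.30576 + 56.4852344 = 98.7909944 amu
Mass defect Δm = 98.7909944 − 97.8824 = 0.9085944 amu
Converting to energy: 0.9085944 amu × 931.5 MeV/amu = 846.356 MeV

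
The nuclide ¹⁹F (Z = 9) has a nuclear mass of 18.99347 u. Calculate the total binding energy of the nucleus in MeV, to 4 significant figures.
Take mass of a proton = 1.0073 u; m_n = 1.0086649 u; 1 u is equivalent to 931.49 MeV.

148.0 MeV

Σm = 9·m_p + 10·m_n = 9.0657 + 10.0866490 = 19.1523490 u
The mass defect is 19.1523490 − 18.99347 = 0.1588790 u.
E_B = 0.1588790 × 931.49 = 147.994 MeV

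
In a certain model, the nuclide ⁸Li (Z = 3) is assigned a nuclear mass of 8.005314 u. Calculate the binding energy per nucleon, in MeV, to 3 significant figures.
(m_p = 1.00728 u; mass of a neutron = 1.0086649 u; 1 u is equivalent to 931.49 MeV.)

Z = 3, so N = A − Z = 8 − 3 = 5.
Σm = 3·m_p + 5·m_n = 3.02184 + 5.0433245 = 8.0651645 u
Δm = 8.0651645 − 8.005314 = 0.0598505 u
E_B = 0.0598505 × 931.49 = 55.7501 MeV
Dividing by A = 8 gives 6.969 MeV per nucleon.

6.97 MeV/nucleon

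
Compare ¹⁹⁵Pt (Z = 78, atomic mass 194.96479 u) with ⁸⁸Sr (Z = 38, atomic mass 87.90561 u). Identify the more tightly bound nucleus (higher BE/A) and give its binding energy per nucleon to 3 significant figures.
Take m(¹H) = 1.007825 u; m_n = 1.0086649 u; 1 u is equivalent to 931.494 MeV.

¹⁹⁵Pt: Σm = 78(1.007825) + 117(1.0086649) = 196.6241433 u; Δm = 1.6593533 u; E_B = 1545.7 MeV; E_B/A = 7.927 MeV
⁸⁸Sr: Σm = 38(1.007825) + 50(1.0086649) = 88.7305950 u; Δm = 0.8249850 u; E_B = 768.47 MeV; E_B/A = 8.733 MeV
⁸⁸Sr has the higher binding energy per nucleon, so it is the more tightly bound nucleus.

⁸⁸Sr; 8.73 MeV/nucleon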